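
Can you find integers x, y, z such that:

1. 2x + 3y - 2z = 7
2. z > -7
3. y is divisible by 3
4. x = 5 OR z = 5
Yes

Take x = 4, y = 3, z = 5. Substituting into each constraint:
  (1) 2(4) + 3(3) - 2(5) = 7 ✓
  (2) 5 > -7 ✓
  (3) 3 = 3 × 1, remainder 0 ✓
  (4) z = 5, target 5 ✓ (second branch holds)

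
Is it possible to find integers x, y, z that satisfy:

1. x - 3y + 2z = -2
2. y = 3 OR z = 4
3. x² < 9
Yes

Take x = -1, y = 3, z = 4. Substituting into each constraint:
  (1) (-1) - 3(3) + 2(4) = -2 ✓
  (2) y = 3, target 3 ✓ (first branch holds)
  (3) x² = (-1)² = 1, and 1 < 9 ✓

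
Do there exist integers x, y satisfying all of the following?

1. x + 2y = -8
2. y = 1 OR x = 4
Yes

Take x = -10, y = 1. Substituting into each constraint:
  (1) (-10) + 2(1) = -8 ✓
  (2) y = 1, target 1 ✓ (first branch holds)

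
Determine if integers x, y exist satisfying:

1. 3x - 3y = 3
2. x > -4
Yes

Take x = 0, y = -1. Substituting into each constraint:
  (1) 3(0) - 3(-1) = 3 ✓
  (2) 0 > -4 ✓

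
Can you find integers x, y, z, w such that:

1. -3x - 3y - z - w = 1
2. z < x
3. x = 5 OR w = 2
Yes

Take x = 5, y = 0, z = 4, w = -20. Substituting into each constraint:
  (1) -3(5) - 3(0) + (-4) + 20 = 1 ✓
  (2) 4 < 5 ✓
  (3) x = 5, target 5 ✓ (first branch holds)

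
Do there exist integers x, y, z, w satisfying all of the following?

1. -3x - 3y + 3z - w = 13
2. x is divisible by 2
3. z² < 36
Yes

Take x = 0, y = -5, z = 0, w = 2. Substituting into each constraint:
  (1) -3(0) - 3(-5) + 3(0) + (-2) = 13 ✓
  (2) 0 = 2 × 0, remainder 0 ✓
  (3) z² = (0)² = 0, and 0 < 36 ✓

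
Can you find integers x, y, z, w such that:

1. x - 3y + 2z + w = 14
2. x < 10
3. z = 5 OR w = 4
Yes

Take x = 1, y = -1, z = 5, w = 0. Substituting into each constraint:
  (1) 1 - 3(-1) + 2(5) + 0 = 14 ✓
  (2) 1 < 10 ✓
  (3) z = 5, target 5 ✓ (first branch holds)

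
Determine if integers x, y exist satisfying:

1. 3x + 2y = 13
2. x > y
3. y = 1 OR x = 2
No

The full constraint system is jointly infeasible over the integers. Each constraint and what it forces:

  - 3x + 2y = 13: is a linear equation tying the variables together
  - x > y: bounds one variable relative to another variable
  - y = 1 OR x = 2: forces a choice: either y = 1 or x = 2

Split on the disjunction (y = 1 OR x = 2):
  • If y = 1: with y = 1, every remaining term of the linear equation is divisible by 3, so the left side is ≡ 0 (mod 3); but the right side 11 ≡ 2 (mod 3). No integers can satisfy it.
  • If x = 2: with x = 2, every remaining term of the linear equation is divisible by 2, so the left side is ≡ 0 (mod 2); but the right side 7 ≡ 1 (mod 2). No integers can satisfy it.
Both branches are infeasible, so the system has no integer solution.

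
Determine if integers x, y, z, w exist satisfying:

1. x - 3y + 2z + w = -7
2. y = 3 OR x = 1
Yes

Take x = 1, y = 0, z = 0, w = -8. Substituting into each constraint:
  (1) 1 - 3(0) + 2(0) + (-8) = -7 ✓
  (2) x = 1, target 1 ✓ (second branch holds)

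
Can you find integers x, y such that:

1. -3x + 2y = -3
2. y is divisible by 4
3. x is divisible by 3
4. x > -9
Yes

Take x = 9, y = 12. Substituting into each constraint:
  (1) -3(9) + 2(12) = -3 ✓
  (2) 12 = 4 × 3, remainder 0 ✓
  (3) 9 = 3 × 3, remainder 0 ✓
  (4) 9 > -9 ✓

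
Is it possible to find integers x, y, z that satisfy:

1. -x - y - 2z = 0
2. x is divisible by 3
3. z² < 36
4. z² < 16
Yes

Take x = 0, y = 0, z = 0. Substituting into each constraint:
  (1) 0 + 0 - 2(0) = 0 ✓
  (2) 0 = 3 × 0, remainder 0 ✓
  (3) z² = (0)² = 0, and 0 < 36 ✓
  (4) z² = (0)² = 0, and 0 < 16 ✓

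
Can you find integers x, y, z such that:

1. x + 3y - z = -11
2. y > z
Yes

Take x = -12, y = 0, z = -1. Substituting into each constraint:
  (1) (-12) + 3(0) + 1 = -11 ✓
  (2) 0 > -1 ✓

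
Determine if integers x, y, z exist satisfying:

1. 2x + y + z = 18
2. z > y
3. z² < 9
Yes

Take x = 10, y = -2, z = 0. Substituting into each constraint:
  (1) 2(10) + (-2) + 0 = 18 ✓
  (2) 0 > -2 ✓
  (3) z² = (0)² = 0, and 0 < 9 ✓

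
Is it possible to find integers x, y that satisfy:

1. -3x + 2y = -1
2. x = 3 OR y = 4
Yes

Take x = 3, y = 4. Substituting into each constraint:
  (1) -3(3) + 2(4) = -1 ✓
  (2) x = 3, target 3 ✓ (first branch holds)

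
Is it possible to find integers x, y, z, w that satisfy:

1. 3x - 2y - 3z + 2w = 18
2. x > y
Yes

Take x = 1, y = 0, z = -5, w = 0. Substituting into each constraint:
  (1) 3(1) - 2(0) - 3(-5) + 2(0) = 18 ✓
  (2) 1 > 0 ✓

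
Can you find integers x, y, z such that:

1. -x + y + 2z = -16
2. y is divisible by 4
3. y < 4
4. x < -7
Yes

Take x = -8, y = 0, z = -12. Substituting into each constraint:
  (1) 8 + 0 + 2(-12) = -16 ✓
  (2) 0 = 4 × 0, remainder 0 ✓
  (3) 0 < 4 ✓
  (4) -8 < -7 ✓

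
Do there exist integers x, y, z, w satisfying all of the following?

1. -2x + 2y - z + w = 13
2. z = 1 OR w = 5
Yes

Take x = 0, y = 0, z = 1, w = 14. Substituting into each constraint:
  (1) -2(0) + 2(0) + (-1) + 14 = 13 ✓
  (2) z = 1, target 1 ✓ (first branch holds)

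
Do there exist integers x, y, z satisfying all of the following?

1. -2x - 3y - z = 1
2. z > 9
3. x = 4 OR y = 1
Yes

Take x = -7, y = 1, z = 10. Substituting into each constraint:
  (1) -2(-7) - 3(1) + (-10) = 1 ✓
  (2) 10 > 9 ✓
  (3) y = 1, target 1 ✓ (second branch holds)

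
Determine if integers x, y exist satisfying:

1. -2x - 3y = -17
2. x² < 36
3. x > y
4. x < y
No

A contradictory subset is {x > y, x < y}. No integer assignment can satisfy these jointly:

  - x > y: bounds one variable relative to another variable
  - x < y: bounds one variable relative to another variable

Direct contradiction: x > y and y > x cannot both hold.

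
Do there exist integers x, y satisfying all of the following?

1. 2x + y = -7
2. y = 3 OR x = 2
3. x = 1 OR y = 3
Yes

Take x = -5, y = 3. Substituting into each constraint:
  (1) 2(-5) + 3 = -7 ✓
  (2) y = 3, target 3 ✓ (first branch holds)
  (3) y = 3, target 3 ✓ (second branch holds)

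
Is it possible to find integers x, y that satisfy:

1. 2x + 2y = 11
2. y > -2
No

Even the single constraint (2x + 2y = 11) is infeasible over the integers.

  - 2x + 2y = 11: every term on the left is divisible by 2, so the LHS ≡ 0 (mod 2), but the RHS 11 is not — no integer solution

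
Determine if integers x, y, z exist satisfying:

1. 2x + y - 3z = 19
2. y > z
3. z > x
Yes

Take x = -1, y = 21, z = 0. Substituting into each constraint:
  (1) 2(-1) + 21 - 3(0) = 19 ✓
  (2) 21 > 0 ✓
  (3) 0 > -1 ✓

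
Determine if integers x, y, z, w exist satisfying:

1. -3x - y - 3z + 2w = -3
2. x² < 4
Yes

Take x = 1, y = 0, z = 0, w = 0. Substituting into each constraint:
  (1) -3(1) + 0 - 3(0) + 2(0) = -3 ✓
  (2) x² = (1)² = 1, and 1 < 4 ✓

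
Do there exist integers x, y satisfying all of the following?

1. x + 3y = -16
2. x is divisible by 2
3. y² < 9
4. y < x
No

A contradictory subset is {x + 3y = -16, y² < 9, y < x}. No integer assignment can satisfy these jointly:

  - x + 3y = -16: is a linear equation tying the variables together
  - y² < 9: restricts y to |y| ≤ 2
  - y < x: bounds one variable relative to another variable

Propagating the comparison: x > y and y ≥ -2 give x ≥ -1. Range argument: with x ∈ [-1, ∞], y ∈ [-2, 2], the left side of the equation is at least -7, but the right side is -16 < -7. No integer solution exists.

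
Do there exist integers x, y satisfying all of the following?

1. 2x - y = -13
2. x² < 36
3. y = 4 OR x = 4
Yes

Take x = 4, y = 21. Substituting into each constraint:
  (1) 2(4) + (-21) = -13 ✓
  (2) x² = (4)² = 16, and 16 < 36 ✓
  (3) x = 4, target 4 ✓ (second branch holds)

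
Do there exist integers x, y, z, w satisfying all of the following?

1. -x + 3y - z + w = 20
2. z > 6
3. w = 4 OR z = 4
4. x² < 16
Yes

Take x = 0, y = 8, z = 8, w = 4. Substituting into each constraint:
  (1) 0 + 3(8) + (-8) + 4 = 20 ✓
  (2) 8 > 6 ✓
  (3) w = 4, target 4 ✓ (first branch holds)
  (4) x² = (0)² = 0, and 0 < 16 ✓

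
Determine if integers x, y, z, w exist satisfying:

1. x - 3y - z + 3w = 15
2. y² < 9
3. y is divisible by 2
Yes

Take x = 0, y = 0, z = -15, w = 0. Substituting into each constraint:
  (1) 0 - 3(0) + 15 + 3(0) = 15 ✓
  (2) y² = (0)² = 0, and 0 < 9 ✓
  (3) 0 = 2 × 0, remainder 0 ✓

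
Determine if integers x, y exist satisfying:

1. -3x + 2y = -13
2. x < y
Yes

Take x = 15, y = 16. Substituting into each constraint:
  (1) -3(15) + 2(16) = -13 ✓
  (2) 15 < 16 ✓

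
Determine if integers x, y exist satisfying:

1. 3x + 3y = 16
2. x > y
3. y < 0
No

Even the single constraint (3x + 3y = 16) is infeasible over the integers.

  - 3x + 3y = 16: every term on the left is divisible by 3, so the LHS ≡ 0 (mod 3), but the RHS 16 is not — no integer solution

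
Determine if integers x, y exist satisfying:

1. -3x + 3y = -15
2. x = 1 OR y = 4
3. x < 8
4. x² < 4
Yes

Take x = 1, y = -4. Substituting into each constraint:
  (1) -3(1) + 3(-4) = -15 ✓
  (2) x = 1, target 1 ✓ (first branch holds)
  (3) 1 < 8 ✓
  (4) x² = (1)² = 1, and 1 < 4 ✓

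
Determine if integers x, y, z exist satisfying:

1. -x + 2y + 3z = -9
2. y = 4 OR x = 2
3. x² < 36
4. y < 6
Yes

Take x = -1, y = 4, z = -6. Substituting into each constraint:
  (1) 1 + 2(4) + 3(-6) = -9 ✓
  (2) y = 4, target 4 ✓ (first branch holds)
  (3) x² = (-1)² = 1, and 1 < 36 ✓
  (4) 4 < 6 ✓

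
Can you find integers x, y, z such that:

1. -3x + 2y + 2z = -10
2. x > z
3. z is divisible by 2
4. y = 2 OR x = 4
Yes

Take x = 4, y = 1, z = 0. Substituting into each constraint:
  (1) -3(4) + 2(1) + 2(0) = -10 ✓
  (2) 4 > 0 ✓
  (3) 0 = 2 × 0, remainder 0 ✓
  (4) x = 4, target 4 ✓ (second branch holds)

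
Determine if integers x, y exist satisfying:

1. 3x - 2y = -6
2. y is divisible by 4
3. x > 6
Yes

Take x = 14, y = 24. Substituting into each constraint:
  (1) 3(14) - 2(24) = -6 ✓
  (2) 24 = 4 × 6, remainder 0 ✓
  (3) 14 > 6 ✓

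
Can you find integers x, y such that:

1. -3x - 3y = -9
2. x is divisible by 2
Yes

Take x = 0, y = 3. Substituting into each constraint:
  (1) -3(0) - 3(3) = -9 ✓
  (2) 0 = 2 × 0, remainder 0 ✓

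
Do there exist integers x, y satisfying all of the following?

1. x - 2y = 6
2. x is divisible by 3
Yes

Take x = 0, y = -3. Substituting into each constraint:
  (1) 0 - 2(-3) = 6 ✓
  (2) 0 = 3 × 0, remainder 0 ✓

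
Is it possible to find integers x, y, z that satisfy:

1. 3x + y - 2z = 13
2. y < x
Yes

Take x = 0, y = -1, z = -7. Substituting into each constraint:
  (1) 3(0) + (-1) - 2(-7) = 13 ✓
  (2) -1 < 0 ✓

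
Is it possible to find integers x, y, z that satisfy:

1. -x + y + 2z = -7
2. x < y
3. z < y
Yes

Take x = -1, y = 0, z = -4. Substituting into each constraint:
  (1) 1 + 0 + 2(-4) = -7 ✓
  (2) -1 < 0 ✓
  (3) -4 < 0 ✓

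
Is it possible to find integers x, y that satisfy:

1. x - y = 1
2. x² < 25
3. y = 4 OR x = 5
No

The full constraint system is jointly infeasible over the integers. Each constraint and what it forces:

  - x - y = 1: is a linear equation tying the variables together
  - x² < 25: restricts x to |x| ≤ 4
  - y = 4 OR x = 5: forces a choice: either y = 4 or x = 5

Split on the disjunction (y = 4 OR x = 5):
  • If y = 4: the equation forces x = 5, but x² < 25 requires |x| ≤ 4.
  • If x = 5: this contradicts x² < 25, which requires |x| ≤ 4.
Both branches are infeasible, so the system has no integer solution.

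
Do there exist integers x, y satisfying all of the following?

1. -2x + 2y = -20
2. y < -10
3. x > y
Yes

Take x = -1, y = -11. Substituting into each constraint:
  (1) -2(-1) + 2(-11) = -20 ✓
  (2) -11 < -10 ✓
  (3) -1 > -11 ✓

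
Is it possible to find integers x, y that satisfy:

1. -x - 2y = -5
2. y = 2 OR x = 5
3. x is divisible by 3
No

The full constraint system is jointly infeasible over the integers. Each constraint and what it forces:

  - -x - 2y = -5: is a linear equation tying the variables together
  - y = 2 OR x = 5: forces a choice: either y = 2 or x = 5
  - x is divisible by 3: restricts x to multiples of 3

Split on the disjunction (y = 2 OR x = 5):
  • If y = 2: with y = 2, writing x = 3x', every remaining term of the linear equation is divisible by 3, so the left side is ≡ 0 (mod 3); but the right side -1 ≡ 2 (mod 3). No integers can satisfy it.
  • If x = 5: this contradicts the divisibility constraint — 5 is not a multiple of 3.
Both branches are infeasible, so the system has no integer solution.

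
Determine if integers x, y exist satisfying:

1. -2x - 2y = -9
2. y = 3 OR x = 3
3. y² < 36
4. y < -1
No

Even the single constraint (-2x - 2y = -9) is infeasible over the integers.

  - -2x - 2y = -9: every term on the left is divisible by 2, so the LHS ≡ 0 (mod 2), but the RHS -9 is not — no integer solution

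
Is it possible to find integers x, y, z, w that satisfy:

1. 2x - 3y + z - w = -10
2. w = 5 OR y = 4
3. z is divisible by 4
Yes

Take x = 2, y = 3, z = 0, w = 5. Substituting into each constraint:
  (1) 2(2) - 3(3) + 0 + (-5) = -10 ✓
  (2) w = 5, target 5 ✓ (first branch holds)
  (3) 0 = 4 × 0, remainder 0 ✓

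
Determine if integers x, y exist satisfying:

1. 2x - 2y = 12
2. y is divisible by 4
Yes

Take x = 6, y = 0. Substituting into each constraint:
  (1) 2(6) - 2(0) = 12 ✓
  (2) 0 = 4 × 0, remainder 0 ✓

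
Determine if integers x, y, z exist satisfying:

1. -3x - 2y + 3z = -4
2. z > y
Yes

Take x = 2, y = -1, z = 0. Substituting into each constraint:
  (1) -3(2) - 2(-1) + 3(0) = -4 ✓
  (2) 0 > -1 ✓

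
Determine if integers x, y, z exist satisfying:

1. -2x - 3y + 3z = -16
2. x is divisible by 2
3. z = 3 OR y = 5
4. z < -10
Yes

Take x = -16, y = 5, z = -11. Substituting into each constraint:
  (1) -2(-16) - 3(5) + 3(-11) = -16 ✓
  (2) -16 = 2 × -8, remainder 0 ✓
  (3) y = 5, target 5 ✓ (second branch holds)
  (4) -11 < -10 ✓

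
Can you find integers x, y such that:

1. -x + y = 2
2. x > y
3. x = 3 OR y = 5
No

A contradictory subset is {-x + y = 2, x > y}. No integer assignment can satisfy these jointly:

  - -x + y = 2: is a linear equation tying the variables together
  - x > y: bounds one variable relative to another variable

From the equation, x − y = -2, i.e. x − y = -2; but x > y requires x − y ≥ 1. Contradiction.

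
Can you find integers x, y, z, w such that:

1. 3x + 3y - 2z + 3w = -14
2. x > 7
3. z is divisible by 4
Yes

Take x = 8, y = 0, z = 4, w = -10. Substituting into each constraint:
  (1) 3(8) + 3(0) - 2(4) + 3(-10) = -14 ✓
  (2) 8 > 7 ✓
  (3) 4 = 4 × 1, remainder 0 ✓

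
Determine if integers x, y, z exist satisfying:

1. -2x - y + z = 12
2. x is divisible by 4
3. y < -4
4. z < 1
Yes

Take x = 0, y = -12, z = 0. Substituting into each constraint:
  (1) -2(0) + 12 + 0 = 12 ✓
  (2) 0 = 4 × 0, remainder 0 ✓
  (3) -12 < -4 ✓
  (4) 0 < 1 ✓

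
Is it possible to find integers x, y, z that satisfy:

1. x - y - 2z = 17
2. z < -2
Yes

Take x = 11, y = 0, z = -3. Substituting into each constraint:
  (1) 11 + 0 - 2(-3) = 17 ✓
  (2) -3 < -2 ✓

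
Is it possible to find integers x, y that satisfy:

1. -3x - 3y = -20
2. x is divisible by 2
No

Even the single constraint (-3x - 3y = -20) is infeasible over the integers.

  - -3x - 3y = -20: every term on the left is divisible by 3, so the LHS ≡ 0 (mod 3), but the RHS -20 is not — no integer solution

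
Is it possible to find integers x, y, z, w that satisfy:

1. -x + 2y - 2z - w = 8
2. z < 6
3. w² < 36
Yes

Take x = 0, y = 4, z = 0, w = 0. Substituting into each constraint:
  (1) 0 + 2(4) - 2(0) + 0 = 8 ✓
  (2) 0 < 6 ✓
  (3) w² = (0)² = 0, and 0 < 36 ✓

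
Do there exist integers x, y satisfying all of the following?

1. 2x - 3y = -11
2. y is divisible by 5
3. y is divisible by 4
No

A contradictory subset is {2x - 3y = -11, y is divisible by 4}. No integer assignment can satisfy these jointly:

  - 2x - 3y = -11: is a linear equation tying the variables together
  - y is divisible by 4: restricts y to multiples of 4

Modular obstruction: writing y = 4y', every remaining term of the linear equation is divisible by 2, so the left side is ≡ 0 (mod 2); but the right side -11 ≡ 1 (mod 2). No integers can satisfy it.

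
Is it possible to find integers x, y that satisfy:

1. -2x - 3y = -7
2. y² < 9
Yes

Take x = 2, y = 1. Substituting into each constraint:
  (1) -2(2) - 3(1) = -7 ✓
  (2) y² = (1)² = 1, and 1 < 9 ✓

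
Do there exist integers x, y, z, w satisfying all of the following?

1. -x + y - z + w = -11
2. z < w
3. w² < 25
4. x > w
Yes

Take x = 1, y = -11, z = -1, w = 0. Substituting into each constraint:
  (1) (-1) + (-11) + 1 + 0 = -11 ✓
  (2) -1 < 0 ✓
  (3) w² = (0)² = 0, and 0 < 25 ✓
  (4) 1 > 0 ✓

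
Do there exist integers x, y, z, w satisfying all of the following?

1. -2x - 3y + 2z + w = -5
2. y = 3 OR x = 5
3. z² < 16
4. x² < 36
Yes

Take x = 5, y = 4, z = 0, w = 17. Substituting into each constraint:
  (1) -2(5) - 3(4) + 2(0) + 17 = -5 ✓
  (2) x = 5, target 5 ✓ (second branch holds)
  (3) z² = (0)² = 0, and 0 < 16 ✓
  (4) x² = (5)² = 25, and 25 < 36 ✓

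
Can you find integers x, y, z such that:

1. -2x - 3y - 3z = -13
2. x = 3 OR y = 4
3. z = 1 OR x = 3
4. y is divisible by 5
No

A contradictory subset is {-2x - 3y - 3z = -13, x = 3 OR y = 4, y is divisible by 5}. No integer assignment can satisfy these jointly:

  - -2x - 3y - 3z = -13: is a linear equation tying the variables together
  - x = 3 OR y = 4: forces a choice: either x = 3 or y = 4
  - y is divisible by 5: restricts y to multiples of 5

Split on the disjunction (x = 3 OR y = 4):
  • If x = 3: with x = 3, writing y = 5y', every remaining term of the linear equation is divisible by 3, so the left side is ≡ 0 (mod 3); but the right side -7 ≡ 2 (mod 3). No integers can satisfy it.
  • If y = 4: this contradicts the divisibility constraint — 4 is not a multiple of 5.
Both branches are infeasible, so the system has no integer solution.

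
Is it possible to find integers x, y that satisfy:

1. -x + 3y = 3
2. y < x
Yes

Take x = 3, y = 2. Substituting into each constraint:
  (1) (-3) + 3(2) = 3 ✓
  (2) 2 < 3 ✓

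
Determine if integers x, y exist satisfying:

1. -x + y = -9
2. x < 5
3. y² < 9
No

The full constraint system is jointly infeasible over the integers. Each constraint and what it forces:

  - -x + y = -9: is a linear equation tying the variables together
  - x < 5: bounds one variable relative to a constant
  - y² < 9: restricts y to |y| ≤ 2

Range argument: with x ∈ [−∞, 4], y ∈ [-2, 2], the left side of the equation is at least -6, but the right side is -9 < -6. No integer solution exists.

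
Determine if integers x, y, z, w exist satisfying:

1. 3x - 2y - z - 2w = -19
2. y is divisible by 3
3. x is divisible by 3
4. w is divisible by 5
Yes

Take x = 0, y = 0, z = 19, w = 0. Substituting into each constraint:
  (1) 3(0) - 2(0) + (-19) - 2(0) = -19 ✓
  (2) 0 = 3 × 0, remainder 0 ✓
  (3) 0 = 3 × 0, remainder 0 ✓
  (4) 0 = 5 × 0, remainder 0 ✓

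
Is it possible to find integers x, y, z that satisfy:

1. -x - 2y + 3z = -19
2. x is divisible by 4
Yes

Take x = 0, y = 11, z = 1. Substituting into each constraint:
  (1) 0 - 2(11) + 3(1) = -19 ✓
  (2) 0 = 4 × 0, remainder 0 ✓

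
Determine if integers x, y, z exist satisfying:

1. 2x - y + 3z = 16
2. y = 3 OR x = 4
Yes

Take x = 2, y = 3, z = 5. Substituting into each constraint:
  (1) 2(2) + (-3) + 3(5) = 16 ✓
  (2) y = 3, target 3 ✓ (first branch holds)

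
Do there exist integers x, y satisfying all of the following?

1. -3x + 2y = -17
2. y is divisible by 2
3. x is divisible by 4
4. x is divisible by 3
No

A contradictory subset is {-3x + 2y = -17, y is divisible by 2, x is divisible by 4}. No integer assignment can satisfy these jointly:

  - -3x + 2y = -17: is a linear equation tying the variables together
  - y is divisible by 2: restricts y to multiples of 2
  - x is divisible by 4: restricts x to multiples of 4

Modular obstruction: writing x = 4x' and writing y = 2y', every remaining term of the linear equation is divisible by 4, so the left side is ≡ 0 (mod 4); but the right side -17 ≡ 3 (mod 4). No integers can satisfy it.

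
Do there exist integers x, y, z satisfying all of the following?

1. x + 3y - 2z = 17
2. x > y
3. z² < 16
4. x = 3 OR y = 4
Yes

Take x = 5, y = 4, z = 0. Substituting into each constraint:
  (1) 5 + 3(4) - 2(0) = 17 ✓
  (2) 5 > 4 ✓
  (3) z² = (0)² = 0, and 0 < 16 ✓
  (4) y = 4, target 4 ✓ (second branch holds)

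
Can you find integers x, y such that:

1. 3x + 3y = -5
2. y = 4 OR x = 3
No

Even the single constraint (3x + 3y = -5) is infeasible over the integers.

  - 3x + 3y = -5: every term on the left is divisible by 3, so the LHS ≡ 0 (mod 3), but the RHS -5 is not — no integer solution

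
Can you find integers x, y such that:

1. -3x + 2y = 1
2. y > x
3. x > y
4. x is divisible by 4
No

A contradictory subset is {y > x, x > y}. No integer assignment can satisfy these jointly:

  - y > x: bounds one variable relative to another variable
  - x > y: bounds one variable relative to another variable

Direct contradiction: y > x and x > y cannot both hold.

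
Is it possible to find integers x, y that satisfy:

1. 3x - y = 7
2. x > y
Yes

Take x = 3, y = 2. Substituting into each constraint:
  (1) 3(3) + (-2) = 7 ✓
  (2) 3 > 2 ✓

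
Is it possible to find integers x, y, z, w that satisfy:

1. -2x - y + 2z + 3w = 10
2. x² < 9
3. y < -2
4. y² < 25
Yes

Take x = 0, y = -4, z = 3, w = 0. Substituting into each constraint:
  (1) -2(0) + 4 + 2(3) + 3(0) = 10 ✓
  (2) x² = (0)² = 0, and 0 < 9 ✓
  (3) -4 < -2 ✓
  (4) y² = (-4)² = 16, and 16 < 25 ✓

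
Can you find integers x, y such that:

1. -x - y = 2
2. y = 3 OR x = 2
Yes

Take x = -5, y = 3. Substituting into each constraint:
  (1) 5 + (-3) = 2 ✓
  (2) y = 3, target 3 ✓ (first branch holds)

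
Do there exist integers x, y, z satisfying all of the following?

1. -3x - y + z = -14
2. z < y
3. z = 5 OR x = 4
Yes

Take x = 3, y = 10, z = 5. Substituting into each constraint:
  (1) -3(3) + (-10) + 5 = -14 ✓
  (2) 5 < 10 ✓
  (3) z = 5, target 5 ✓ (first branch holds)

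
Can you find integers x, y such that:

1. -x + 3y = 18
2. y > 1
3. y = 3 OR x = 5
Yes

Take x = -9, y = 3. Substituting into each constraint:
  (1) 9 + 3(3) = 18 ✓
  (2) 3 > 1 ✓
  (3) y = 3, target 3 ✓ (first branch holds)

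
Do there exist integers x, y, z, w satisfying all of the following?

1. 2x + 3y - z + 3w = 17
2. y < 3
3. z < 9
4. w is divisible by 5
Yes

Take x = 7, y = 1, z = 0, w = 0. Substituting into each constraint:
  (1) 2(7) + 3(1) + 0 + 3(0) = 17 ✓
  (2) 1 < 3 ✓
  (3) 0 < 9 ✓
  (4) 0 = 5 × 0, remainder 0 ✓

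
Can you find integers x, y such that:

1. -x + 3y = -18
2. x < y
Yes

Take x = -12, y = -10. Substituting into each constraint:
  (1) 12 + 3(-10) = -18 ✓
  (2) -12 < -10 ✓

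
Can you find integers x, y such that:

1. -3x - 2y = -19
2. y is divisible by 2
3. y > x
Yes

Take x = 1, y = 8. Substituting into each constraint:
  (1) -3(1) - 2(8) = -19 ✓
  (2) 8 = 2 × 4, remainder 0 ✓
  (3) 8 > 1 ✓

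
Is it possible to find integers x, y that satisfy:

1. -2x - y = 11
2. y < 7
Yes

Take x = -6, y = 1. Substituting into each constraint:
  (1) -2(-6) + (-1) = 11 ✓
  (2) 1 < 7 ✓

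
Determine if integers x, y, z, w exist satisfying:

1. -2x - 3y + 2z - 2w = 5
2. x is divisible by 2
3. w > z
Yes

Take x = -2, y = -1, z = -1, w = 0. Substituting into each constraint:
  (1) -2(-2) - 3(-1) + 2(-1) - 2(0) = 5 ✓
  (2) -2 = 2 × -1, remainder 0 ✓
  (3) 0 > -1 ✓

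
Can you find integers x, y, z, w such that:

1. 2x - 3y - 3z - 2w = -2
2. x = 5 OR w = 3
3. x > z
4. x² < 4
Yes

Take x = -1, y = 7, z = -9, w = 3. Substituting into each constraint:
  (1) 2(-1) - 3(7) - 3(-9) - 2(3) = -2 ✓
  (2) w = 3, target 3 ✓ (second branch holds)
  (3) -1 > -9 ✓
  (4) x² = (-1)² = 1, and 1 < 4 ✓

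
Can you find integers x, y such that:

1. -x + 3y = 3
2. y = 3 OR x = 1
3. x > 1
Yes

Take x = 6, y = 3. Substituting into each constraint:
  (1) (-6) + 3(3) = 3 ✓
  (2) y = 3, target 3 ✓ (first branch holds)
  (3) 6 > 1 ✓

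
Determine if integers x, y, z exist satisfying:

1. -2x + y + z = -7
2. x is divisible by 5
Yes

Take x = 0, y = -7, z = 0. Substituting into each constraint:
  (1) -2(0) + (-7) + 0 = -7 ✓
  (2) 0 = 5 × 0, remainder 0 ✓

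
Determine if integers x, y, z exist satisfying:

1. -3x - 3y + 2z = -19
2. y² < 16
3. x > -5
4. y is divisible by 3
Yes

Take x = 1, y = 0, z = -8. Substituting into each constraint:
  (1) -3(1) - 3(0) + 2(-8) = -19 ✓
  (2) y² = (0)² = 0, and 0 < 16 ✓
  (3) 1 > -5 ✓
  (4) 0 = 3 × 0, remainder 0 ✓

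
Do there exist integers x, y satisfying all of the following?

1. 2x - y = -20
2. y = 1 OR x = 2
Yes

Take x = 2, y = 24. Substituting into each constraint:
  (1) 2(2) + (-24) = -20 ✓
  (2) x = 2, target 2 ✓ (second branch holds)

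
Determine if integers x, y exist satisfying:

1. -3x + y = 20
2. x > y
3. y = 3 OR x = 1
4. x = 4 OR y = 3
No

A contradictory subset is {-3x + y = 20, x > y, x = 4 OR y = 3}. No integer assignment can satisfy these jointly:

  - -3x + y = 20: is a linear equation tying the variables together
  - x > y: bounds one variable relative to another variable
  - x = 4 OR y = 3: forces a choice: either x = 4 or y = 3

Split on the disjunction (x = 4 OR y = 3):
  • If x = 4: the equation forces y = 32, giving (x, y) = (4, 32), which violates x > y.
  • If y = 3: with y = 3, every remaining term of the linear equation is divisible by 3, so the left side is ≡ 0 (mod 3); but the right side 17 ≡ 2 (mod 3). No integers can satisfy it.
Both branches are infeasible, so the system has no integer solution.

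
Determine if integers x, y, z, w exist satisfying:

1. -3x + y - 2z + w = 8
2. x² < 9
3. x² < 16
Yes

Take x = 0, y = 8, z = 0, w = 0. Substituting into each constraint:
  (1) -3(0) + 8 - 2(0) + 0 = 8 ✓
  (2) x² = (0)² = 0, and 0 < 9 ✓
  (3) x² = (0)² = 0, and 0 < 16 ✓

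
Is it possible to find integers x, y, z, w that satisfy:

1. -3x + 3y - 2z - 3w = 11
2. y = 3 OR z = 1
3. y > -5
Yes

Take x = -2, y = 3, z = 2, w = 0. Substituting into each constraint:
  (1) -3(-2) + 3(3) - 2(2) - 3(0) = 11 ✓
  (2) y = 3, target 3 ✓ (first branch holds)
  (3) 3 > -5 ✓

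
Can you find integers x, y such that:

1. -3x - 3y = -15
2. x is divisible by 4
Yes

Take x = 0, y = 5. Substituting into each constraint:
  (1) -3(0) - 3(5) = -15 ✓
  (2) 0 = 4 × 0, remainder 0 ✓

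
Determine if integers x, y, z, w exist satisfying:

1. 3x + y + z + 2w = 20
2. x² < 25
Yes

Take x = 0, y = 0, z = 0, w = 10. Substituting into each constraint:
  (1) 3(0) + 0 + 0 + 2(10) = 20 ✓
  (2) x² = (0)² = 0, and 0 < 25 ✓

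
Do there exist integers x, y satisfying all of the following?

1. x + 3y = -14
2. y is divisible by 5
Yes

Take x = -14, y = 0. Substituting into each constraint:
  (1) (-14) + 3(0) = -14 ✓
  (2) 0 = 5 × 0, remainder 0 ✓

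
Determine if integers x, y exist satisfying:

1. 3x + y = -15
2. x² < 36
Yes

Take x = 0, y = -15. Substituting into each constraint:
  (1) 3(0) + (-15) = -15 ✓
  (2) x² = (0)² = 0, and 0 < 36 ✓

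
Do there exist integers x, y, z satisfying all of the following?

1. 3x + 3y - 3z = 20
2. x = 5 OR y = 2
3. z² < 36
No

Even the single constraint (3x + 3y - 3z = 20) is infeasible over the integers.

  - 3x + 3y - 3z = 20: every term on the left is divisible by 3, so the LHS ≡ 0 (mod 3), but the RHS 20 is not — no integer solution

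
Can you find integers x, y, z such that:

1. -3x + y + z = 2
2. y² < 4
Yes

Take x = 0, y = 0, z = 2. Substituting into each constraint:
  (1) -3(0) + 0 + 2 = 2 ✓
  (2) y² = (0)² = 0, and 0 < 4 ✓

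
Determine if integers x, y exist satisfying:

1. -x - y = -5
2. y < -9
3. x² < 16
No

The full constraint system is jointly infeasible over the integers. Each constraint and what it forces:

  - -x - y = -5: is a linear equation tying the variables together
  - y < -9: bounds one variable relative to a constant
  - x² < 16: restricts x to |x| ≤ 3

Range argument: with x ∈ [-3, 3], y ∈ [−∞, -10], the left side of the equation is at least 7, but the right side is -5 < 7. No integer solution exists.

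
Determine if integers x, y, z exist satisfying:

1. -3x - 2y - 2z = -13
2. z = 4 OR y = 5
Yes

Take x = -3, y = 5, z = 6. Substituting into each constraint:
  (1) -3(-3) - 2(5) - 2(6) = -13 ✓
  (2) y = 5, target 5 ✓ (second branch holds)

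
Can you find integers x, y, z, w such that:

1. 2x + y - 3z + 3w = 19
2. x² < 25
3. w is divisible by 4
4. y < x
Yes

Take x = 0, y = -2, z = -7, w = 0. Substituting into each constraint:
  (1) 2(0) + (-2) - 3(-7) + 3(0) = 19 ✓
  (2) x² = (0)² = 0, and 0 < 25 ✓
  (3) 0 = 4 × 0, remainder 0 ✓
  (4) -2 < 0 ✓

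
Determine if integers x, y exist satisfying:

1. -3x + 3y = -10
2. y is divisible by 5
No

Even the single constraint (-3x + 3y = -10) is infeasible over the integers.

  - -3x + 3y = -10: every term on the left is divisible by 3, so the LHS ≡ 0 (mod 3), but the RHS -10 is not — no integer solution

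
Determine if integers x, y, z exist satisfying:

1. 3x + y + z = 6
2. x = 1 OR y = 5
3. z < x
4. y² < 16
Yes

Take x = 1, y = 3, z = 0. Substituting into each constraint:
  (1) 3(1) + 3 + 0 = 6 ✓
  (2) x = 1, target 1 ✓ (first branch holds)
  (3) 0 < 1 ✓
  (4) y² = (3)² = 9, and 9 < 16 ✓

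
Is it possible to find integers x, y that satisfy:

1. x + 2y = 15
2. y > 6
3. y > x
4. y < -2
No

A contradictory subset is {y > 6, y < -2}. No integer assignment can satisfy these jointly:

  - y > 6: bounds one variable relative to a constant
  - y < -2: bounds one variable relative to a constant

Direct contradiction: the bounds on y require y ≥ 7 and y ≤ -3 simultaneously, which is empty.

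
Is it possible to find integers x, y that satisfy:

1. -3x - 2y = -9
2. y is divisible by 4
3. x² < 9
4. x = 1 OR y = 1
No

A contradictory subset is {-3x - 2y = -9, y is divisible by 4, x = 1 OR y = 1}. No integer assignment can satisfy these jointly:

  - -3x - 2y = -9: is a linear equation tying the variables together
  - y is divisible by 4: restricts y to multiples of 4
  - x = 1 OR y = 1: forces a choice: either x = 1 or y = 1

Split on the disjunction (x = 1 OR y = 1):
  • If x = 1: with x = 1, writing y = 4y', every remaining term of the linear equation is divisible by 8, so the left side is ≡ 0 (mod 8); but the right side -6 ≡ 2 (mod 8). No integers can satisfy it.
  • If y = 1: this contradicts the divisibility constraint — 1 is not a multiple of 4.
Both branches are infeasible, so the system has no integer solution.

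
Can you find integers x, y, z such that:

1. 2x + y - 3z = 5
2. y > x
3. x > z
Yes

Take x = 0, y = 2, z = -1. Substituting into each constraint:
  (1) 2(0) + 2 - 3(-1) = 5 ✓
  (2) 2 > 0 ✓
  (3) 0 > -1 ✓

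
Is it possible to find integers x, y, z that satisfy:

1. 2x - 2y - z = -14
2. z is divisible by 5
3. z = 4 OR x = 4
Yes

Take x = 4, y = 11, z = 0. Substituting into each constraint:
  (1) 2(4) - 2(11) + 0 = -14 ✓
  (2) 0 = 5 × 0, remainder 0 ✓
  (3) x = 4, target 4 ✓ (second branch holds)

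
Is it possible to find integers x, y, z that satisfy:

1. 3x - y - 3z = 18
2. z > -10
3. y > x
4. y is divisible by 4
Yes

Take x = -1, y = 0, z = -7. Substituting into each constraint:
  (1) 3(-1) + 0 - 3(-7) = 18 ✓
  (2) -7 > -10 ✓
  (3) 0 > -1 ✓
  (4) 0 = 4 × 0, remainder 0 ✓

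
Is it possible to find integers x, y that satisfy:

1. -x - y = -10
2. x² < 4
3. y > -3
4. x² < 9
Yes

Take x = 0, y = 10. Substituting into each constraint:
  (1) 0 + (-10) = -10 ✓
  (2) x² = (0)² = 0, and 0 < 4 ✓
  (3) 10 > -3 ✓
  (4) x² = (0)² = 0, and 0 < 9 ✓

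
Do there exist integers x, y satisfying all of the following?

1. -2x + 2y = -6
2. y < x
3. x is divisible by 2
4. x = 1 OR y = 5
Yes

Take x = 8, y = 5. Substituting into each constraint:
  (1) -2(8) + 2(5) = -6 ✓
  (2) 5 < 8 ✓
  (3) 8 = 2 × 4, remainder 0 ✓
  (4) y = 5, target 5 ✓ (second branch holds)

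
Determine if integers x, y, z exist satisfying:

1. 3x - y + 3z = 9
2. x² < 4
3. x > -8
Yes

Take x = 0, y = -9, z = 0. Substituting into each constraint:
  (1) 3(0) + 9 + 3(0) = 9 ✓
  (2) x² = (0)² = 0, and 0 < 4 ✓
  (3) 0 > -8 ✓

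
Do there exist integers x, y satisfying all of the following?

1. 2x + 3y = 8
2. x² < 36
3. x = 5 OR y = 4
Yes

Take x = -2, y = 4. Substituting into each constraint:
  (1) 2(-2) + 3(4) = 8 ✓
  (2) x² = (-2)² = 4, and 4 < 36 ✓
  (3) y = 4, target 4 ✓ (second branch holds)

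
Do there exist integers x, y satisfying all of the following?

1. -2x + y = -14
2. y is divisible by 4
Yes

Take x = 7, y = 0. Substituting into each constraint:
  (1) -2(7) + 0 = -14 ✓
  (2) 0 = 4 × 0, remainder 0 ✓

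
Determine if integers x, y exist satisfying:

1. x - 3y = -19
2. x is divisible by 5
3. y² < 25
Yes

Take x = -10, y = 3. Substituting into each constraint:
  (1) (-10) - 3(3) = -19 ✓
  (2) -10 = 5 × -2, remainder 0 ✓
  (3) y² = (3)² = 9, and 9 < 25 ✓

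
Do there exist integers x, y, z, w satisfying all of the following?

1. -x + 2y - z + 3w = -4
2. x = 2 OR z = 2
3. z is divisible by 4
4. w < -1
Yes

Take x = 2, y = 2, z = 0, w = -2. Substituting into each constraint:
  (1) (-2) + 2(2) + 0 + 3(-2) = -4 ✓
  (2) x = 2, target 2 ✓ (first branch holds)
  (3) 0 = 4 × 0, remainder 0 ✓
  (4) -2 < -1 ✓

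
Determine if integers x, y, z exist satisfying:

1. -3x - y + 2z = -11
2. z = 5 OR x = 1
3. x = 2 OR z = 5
Yes

Take x = 7, y = 0, z = 5. Substituting into each constraint:
  (1) -3(7) + 0 + 2(5) = -11 ✓
  (2) z = 5, target 5 ✓ (first branch holds)
  (3) z = 5, target 5 ✓ (second branch holds)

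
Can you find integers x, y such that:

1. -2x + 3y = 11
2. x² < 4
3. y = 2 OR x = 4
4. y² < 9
No

A contradictory subset is {-2x + 3y = 11, x² < 4, y = 2 OR x = 4}. No integer assignment can satisfy these jointly:

  - -2x + 3y = 11: is a linear equation tying the variables together
  - x² < 4: restricts x to |x| ≤ 1
  - y = 2 OR x = 4: forces a choice: either y = 2 or x = 4

Split on the disjunction (y = 2 OR x = 4):
  • If y = 2: with y = 2, every remaining term of the linear equation is divisible by 2, so the left side is ≡ 0 (mod 2); but the right side 5 ≡ 1 (mod 2). No integers can satisfy it.
  • If x = 4: this contradicts x² < 4, which requires |x| ≤ 1.
Both branches are infeasible, so the system has no integer solution.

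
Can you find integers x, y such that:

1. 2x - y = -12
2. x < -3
Yes

Take x = -4, y = 4. Substituting into each constraint:
  (1) 2(-4) + (-4) = -12 ✓
  (2) -4 < -3 ✓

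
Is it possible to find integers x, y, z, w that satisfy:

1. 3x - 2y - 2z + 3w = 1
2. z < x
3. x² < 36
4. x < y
Yes

Take x = 0, y = 1, z = -3, w = -1. Substituting into each constraint:
  (1) 3(0) - 2(1) - 2(-3) + 3(-1) = 1 ✓
  (2) -3 < 0 ✓
  (3) x² = (0)² = 0, and 0 < 36 ✓
  (4) 0 < 1 ✓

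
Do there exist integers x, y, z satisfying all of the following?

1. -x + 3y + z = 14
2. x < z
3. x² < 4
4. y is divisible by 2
Yes

Take x = 0, y = 4, z = 2. Substituting into each constraint:
  (1) 0 + 3(4) + 2 = 14 ✓
  (2) 0 < 2 ✓
  (3) x² = (0)² = 0, and 0 < 4 ✓
  (4) 4 = 2 × 2, remainder 0 ✓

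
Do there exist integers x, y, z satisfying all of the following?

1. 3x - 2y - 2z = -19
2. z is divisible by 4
Yes

Take x = 1, y = 11, z = 0. Substituting into each constraint:
  (1) 3(1) - 2(11) - 2(0) = -19 ✓
  (2) 0 = 4 × 0, remainder 0 ✓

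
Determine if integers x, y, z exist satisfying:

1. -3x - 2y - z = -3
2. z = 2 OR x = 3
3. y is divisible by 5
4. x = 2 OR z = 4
Yes

Take x = 3, y = -5, z = 4. Substituting into each constraint:
  (1) -3(3) - 2(-5) + (-4) = -3 ✓
  (2) x = 3, target 3 ✓ (second branch holds)
  (3) -5 = 5 × -1, remainder 0 ✓
  (4) z = 4, target 4 ✓ (second branch holds)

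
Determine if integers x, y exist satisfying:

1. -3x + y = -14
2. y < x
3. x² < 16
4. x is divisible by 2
Yes

Take x = 0, y = -14. Substituting into each constraint:
  (1) -3(0) + (-14) = -14 ✓
  (2) -14 < 0 ✓
  (3) x² = (0)² = 0, and 0 < 16 ✓
  (4) 0 = 2 × 0, remainder 0 ✓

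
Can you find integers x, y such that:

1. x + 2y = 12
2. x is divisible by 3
Yes

Take x = 0, y = 6. Substituting into each constraint:
  (1) 0 + 2(6) = 12 ✓
  (2) 0 = 3 × 0, remainder 0 ✓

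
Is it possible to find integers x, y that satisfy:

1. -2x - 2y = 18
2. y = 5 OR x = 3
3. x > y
Yes

Take x = 3, y = -12. Substituting into each constraint:
  (1) -2(3) - 2(-12) = 18 ✓
  (2) x = 3, target 3 ✓ (second branch holds)
  (3) 3 > -12 ✓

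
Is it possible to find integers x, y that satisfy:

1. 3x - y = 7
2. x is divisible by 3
Yes

Take x = 0, y = -7. Substituting into each constraint:
  (1) 3(0) + 7 = 7 ✓
  (2) 0 = 3 × 0, remainder 0 ✓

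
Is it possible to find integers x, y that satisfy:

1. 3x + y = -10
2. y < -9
Yes

Take x = 0, y = -10. Substituting into each constraint:
  (1) 3(0) + (-10) = -10 ✓
  (2) -10 < -9 ✓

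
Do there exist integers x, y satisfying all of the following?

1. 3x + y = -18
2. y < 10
Yes

Take x = -6, y = 0. Substituting into each constraint:
  (1) 3(-6) + 0 = -18 ✓
  (2) 0 < 10 ✓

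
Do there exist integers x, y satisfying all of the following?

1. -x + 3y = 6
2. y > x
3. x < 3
Yes

Take x = 0, y = 2. Substituting into each constraint:
  (1) 0 + 3(2) = 6 ✓
  (2) 2 > 0 ✓
  (3) 0 < 3 ✓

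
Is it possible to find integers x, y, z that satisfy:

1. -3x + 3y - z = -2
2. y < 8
Yes

Take x = 0, y = 0, z = 2. Substituting into each constraint:
  (1) -3(0) + 3(0) + (-2) = -2 ✓
  (2) 0 < 8 ✓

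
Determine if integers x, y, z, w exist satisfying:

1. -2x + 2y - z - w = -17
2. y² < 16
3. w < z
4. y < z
Yes

Take x = 8, y = -1, z = 0, w = -1. Substituting into each constraint:
  (1) -2(8) + 2(-1) + 0 + 1 = -17 ✓
  (2) y² = (-1)² = 1, and 1 < 16 ✓
  (3) -1 < 0 ✓
  (4) -1 < 0 ✓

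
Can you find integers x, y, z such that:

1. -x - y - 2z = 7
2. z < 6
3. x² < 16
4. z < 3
Yes

Take x = 0, y = -7, z = 0. Substituting into each constraint:
  (1) 0 + 7 - 2(0) = 7 ✓
  (2) 0 < 6 ✓
  (3) x² = (0)² = 0, and 0 < 16 ✓
  (4) 0 < 3 ✓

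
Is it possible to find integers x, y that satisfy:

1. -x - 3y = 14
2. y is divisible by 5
Yes

Take x = -14, y = 0. Substituting into each constraint:
  (1) 14 - 3(0) = 14 ✓
  (2) 0 = 5 × 0, remainder 0 ✓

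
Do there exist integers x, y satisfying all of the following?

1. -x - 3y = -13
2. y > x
Yes

Take x = 1, y = 4. Substituting into each constraint:
  (1) (-1) - 3(4) = -13 ✓
  (2) 4 > 1 ✓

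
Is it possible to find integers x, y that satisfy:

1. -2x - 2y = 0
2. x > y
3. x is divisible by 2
Yes

Take x = 2, y = -2. Substituting into each constraint:
  (1) -2(2) - 2(-2) = 0 ✓
  (2) 2 > -2 ✓
  (3) 2 = 2 × 1, remainder 0 ✓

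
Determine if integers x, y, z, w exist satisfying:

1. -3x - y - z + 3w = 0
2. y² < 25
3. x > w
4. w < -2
Yes

Take x = 0, y = 0, z = -9, w = -3. Substituting into each constraint:
  (1) -3(0) + 0 + 9 + 3(-3) = 0 ✓
  (2) y² = (0)² = 0, and 0 < 25 ✓
  (3) 0 > -3 ✓
  (4) -3 < -2 ✓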